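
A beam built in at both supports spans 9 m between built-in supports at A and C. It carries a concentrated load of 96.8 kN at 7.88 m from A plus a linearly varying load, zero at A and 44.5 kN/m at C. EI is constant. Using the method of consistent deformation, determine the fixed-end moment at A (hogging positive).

M_A = 132 kN·m

Release both end moments; the primary structure is a simply-supported span AC with redundants M_A and M_C.
On the primary (simply-supported) span, the end slopes from the loading are:
  at A: point load 96.8 at a = 7.88: Pab(L + b)/(6LEI) = 160.1/EI
  at C: point load 96.8 at a = 7.88: Pab(L + a)/(6LEI) = 267.1/EI
  at A: triangular load, peak 44.5: 7w₀L³/(360EI) = 630.8/EI
  at C: triangular load, peak 44.5: w₀L³/(45EI) = 720.9/EI
  θ_A0 = 790.9/EI,  θ_C0 = 988/EI
Flexibility coefficients: a unit moment at one end gives L/(3EI) there and L/(6EI) at the far end, so f₁₁ = f₂₂ = 3/EI and f₁₂ = f₂₁ = 1.5/EI.
Compatibility — zero rotation at each built-in end:
  3 M_A + 1.5 M_C = 790.9
  1.5 M_A + 3 M_C = 988
Solving the pair gives M_A = 132 kN·m and M_C = 263.3 kN·m (hogging).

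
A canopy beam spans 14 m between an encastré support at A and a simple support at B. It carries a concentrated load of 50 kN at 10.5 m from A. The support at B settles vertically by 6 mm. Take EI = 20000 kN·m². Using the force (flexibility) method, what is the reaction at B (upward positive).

Release the roller at B. Primary structure: cantilever fixed at A.
Deflection at B on the released cantilever, summing each load's contribution:
  point load 50 at a = 10.5: Pa²(3L − a)/(6EI) = 28941/EI
Tip deflection under a unit load at B: L³/(3EI) = 914.7/EI.
With EI = 20000 kN·m²: δ_0 = 1.447 m and δ_{BB} = 0.045733 m/kN.
Compatibility — the beam at B must follow the support down by 0.006 m: δ_0 − R_B·δ_{BB} = 0.006, so R_B = (1.447 − 0.006)/0.045733 = 31.51 kN.

R_B = 31.51 kN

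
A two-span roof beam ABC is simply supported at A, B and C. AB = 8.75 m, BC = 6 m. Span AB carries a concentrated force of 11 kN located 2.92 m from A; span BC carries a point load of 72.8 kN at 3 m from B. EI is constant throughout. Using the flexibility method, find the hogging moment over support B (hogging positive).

M_B = 41.78 kN·m

Release continuity at B by inserting a hinge; the redundant is the internal moment M_B. The primary structure is two simply-supported spans AB and BC.
Rotations at B on the released spans (each span's end-slope, ×1/EI):
  span AB: point load 11 at a = 2.92: Pab(L + a)/(6LEI) = 41.63/EI
  span BC: point load 72.8 at a = 3: Pab(L + b)/(6LEI) = 163.8/EI
  relative rotation θ_0 = (41.63 + 163.8)/EI = 205.4/EI
A unit hogging moment at B produces rotation L₁/(3EI) + L₂/(3EI) = 4.917/EI.
Compatibility: M_B·(L₁+L₂)/(3EI) = θ_0, giving M_B = 41.78 kN·m (hogging).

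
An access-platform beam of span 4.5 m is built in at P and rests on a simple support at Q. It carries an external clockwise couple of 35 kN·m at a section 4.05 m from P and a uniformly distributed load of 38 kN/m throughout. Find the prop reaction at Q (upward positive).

Choose R_Q as the redundant. The primary structure is the cantilever fixed at P.
Downward deflection at the released point Q due to the loads:
  clockwise couple 35 at a = 4.05: M₀a(2L − a)/(2EI) = 350.8/EI
  UDL 38: wL⁴/(8EI) = 1948/EI
  δ_0 = 2299/EI
Flexibility coefficient — unit upward force at Q: δ_{QQ} = L³/(3EI) = 30.38/EI.
Compatibility at Q: δ_0 − R_Q·δ_{QQ} = 0, so R_Q = 2299/30.38 = 75.67 kN.

R_Q = 75.67 kN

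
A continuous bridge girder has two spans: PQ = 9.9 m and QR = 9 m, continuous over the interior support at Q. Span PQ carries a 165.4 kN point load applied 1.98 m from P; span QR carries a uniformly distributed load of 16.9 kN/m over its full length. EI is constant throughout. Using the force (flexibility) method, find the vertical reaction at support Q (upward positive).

Take M_Q as the redundant. Released structure: two simple spans PQ and QR with a hinge at Q.
End slopes at the hinge Q, treating each span as simply supported:
  span PQ: point load 165.4 at a = 1.98: Pab(L + a)/(6LEI) = 518.7/EI
  span QR: UDL 16.9: wL³/(24EI) = 513.3/EI
  relative rotation θ_0 = (518.7 + 513.3)/EI = 1032/EI
A unit hogging moment at Q produces rotation L₁/(3EI) + L₂/(3EI) = 6.3/EI.
Compatibility: M_Q·(L₁+L₂)/(3EI) = θ_0, giving M_Q = 163.8 kN·m (hogging).
Span PQ, ΣM about P with M_Q applied at Q: R_Q^{PQ}·9.9 = 327.5 + 163.8, so R_Q^{PQ} = 49.63 kN and R_P = 165.4 − 49.63 = 115.8 kN.
Span QR, ΣM about R: R_Q^{QR}·9 = 684.5 + 163.8, so R_Q^{QR} = 94.25 kN and R_R = 152.1 − 94.25 = 57.85 kN.
R_Q = 49.63 + 94.25 = 143.9 kN.

R_Q = 143.9 kN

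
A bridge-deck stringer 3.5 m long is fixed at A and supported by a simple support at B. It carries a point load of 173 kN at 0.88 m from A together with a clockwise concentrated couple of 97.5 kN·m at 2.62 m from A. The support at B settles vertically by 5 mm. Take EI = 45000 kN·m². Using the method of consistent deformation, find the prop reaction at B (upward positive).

R_B = 38.43 kN

Release the roller at B. Primary structure: cantilever fixed at A.
Downward deflection at the released point B due to the loads:
  point load 173 at a = 0.88: Pa²(3L − a)/(6EI) = 214.8/EI
  clockwise couple 97.5 at a = 2.62: M₀a(2L − a)/(2EI) = 559.4/EI
  δ_0 = 774.2/EI
Flexibility coefficient — unit upward force at B: δ_{BB} = L³/(3EI) = 14.29/EI.
With EI = 45000 kN·m²: δ_0 = 0.017205 m and δ_{BB} = 0.000318 m/kN.
Compatibility — the beam at B must follow the support down by 0.005 m: δ_0 − R_B·δ_{BB} = 0.005, so R_B = (0.017205 − 0.005)/0.000318 = 38.43 kN.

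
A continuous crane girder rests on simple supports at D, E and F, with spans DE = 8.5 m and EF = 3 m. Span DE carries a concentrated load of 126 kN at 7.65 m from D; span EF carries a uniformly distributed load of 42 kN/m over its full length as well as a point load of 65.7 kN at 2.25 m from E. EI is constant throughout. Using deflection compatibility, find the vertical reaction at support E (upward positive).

Insert a hinge at E; M_E is the redundant, and each span becomes simply supported.
Discontinuity in slope at E on the released structure — sum the simple-span end rotations:
  span DE: point load 126 at a = 7.65: Pab(L + a)/(6LEI) = 259.4/EI
  span EF: UDL 42: wL³/(24EI) = 47.25/EI
  span EF: point load 65.7 at a = 2.25: Pab(L + b)/(6LEI) = 23.1/EI
  relative rotation θ_0 = (259.4 + 70.35)/EI = 329.8/EI
A unit hogging moment at E produces rotation L₁/(3EI) + L₂/(3EI) = 3.833/EI.
Compatibility: M_E·(L₁+L₂)/(3EI) = θ_0, giving M_E = 86.03 kN·m (hogging).
Span DE, ΣM about D with M_E applied at E: R_E^{DE}·8.5 = 963.9 + 86.03, so R_E^{DE} = 123.5 kN and R_D = 126 − 123.5 = 2.478 kN.
Span EF, ΣM about F: R_E^{EF}·3 = 238.3 + 86.03, so R_E^{EF} = 108.1 kN and R_F = 191.7 − 108.1 = 83.6 kN.
R_E = 123.5 + 108.1 = 231.6 kN.

R_E = 231.6 kN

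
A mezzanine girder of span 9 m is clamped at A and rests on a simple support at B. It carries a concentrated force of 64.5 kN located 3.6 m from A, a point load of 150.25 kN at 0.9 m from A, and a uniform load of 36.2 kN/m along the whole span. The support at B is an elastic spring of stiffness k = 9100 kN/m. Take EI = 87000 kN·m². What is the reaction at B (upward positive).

Release the roller at B. Primary structure: cantilever fixed at A.
Deflection at B on the released cantilever, summing each load's contribution:
  point load 64.5 at a = 3.6: Pa²(3L − a)/(6EI) = 3260/EI
  point load 150.25 at a = 0.9: Pa²(3L − a)/(6EI) = 529.4/EI
  UDL 36.2: wL⁴/(8EI) = 29689/EI
  δ_0 = 33478/EI
Flexibility coefficient — unit upward force at B: δ_{BB} = L³/(3EI) = 243/EI.
With EI = 87000 kN·m²: δ_0 = 0.3848 m and δ_{BB} = 0.002793 m/kN.
Compatibility — the spring shortens by R_B/k under the reaction it provides: δ_0 − R_B·δ_{BB} = R_B/k. With 1/k = 0.00011 m/kN, R_B = δ_0 / (δ_{BB} + 1/k) = 0.3848 / (0.002793 + 0.00011) = 132.6 kN.

R_B = 132.6 kN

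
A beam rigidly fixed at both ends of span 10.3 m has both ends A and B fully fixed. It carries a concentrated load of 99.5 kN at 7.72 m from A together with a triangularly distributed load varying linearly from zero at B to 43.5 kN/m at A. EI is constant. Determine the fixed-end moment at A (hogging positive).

Take the two fixed-end moments M_A, M_B as redundants; the released structure is the simple span AB.
Simple-span end rotations at A and B under the given loads:
  at A: point load 99.5 at a = 7.72: Pab(L + b)/(6LEI) = 413/EI
  at B: point load 99.5 at a = 7.72: Pab(L + a)/(6LEI) = 577.9/EI
  at A: triangular load, peak 43.5: w₀L³/(45EI) = 1056/EI
  at B: triangular load, peak 43.5: 7w₀L³/(360EI) = 924.3/EI
  θ_A0 = 1469/EI,  θ_B0 = 1502/EI
Flexibility coefficients: a unit moment at one end gives L/(3EI) there and L/(6EI) at the far end, so f₁₁ = f₂₂ = 3.433/EI and f₁₂ = f₂₁ = 1.717/EI.
Compatibility — zero rotation at each built-in end:
  3.433 M_A + 1.717 M_B = 1469
  1.717 M_A + 3.433 M_B = 1502
Solving the pair gives M_A = 278.9 kN·m and M_B = 298 kN·m (hogging).

M_A = 278.9 kN·m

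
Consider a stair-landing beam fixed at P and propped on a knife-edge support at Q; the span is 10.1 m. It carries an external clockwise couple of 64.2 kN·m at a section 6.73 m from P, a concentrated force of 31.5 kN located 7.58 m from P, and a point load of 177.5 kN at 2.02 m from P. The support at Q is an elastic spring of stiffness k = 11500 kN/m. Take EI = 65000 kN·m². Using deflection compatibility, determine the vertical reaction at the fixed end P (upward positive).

Release the roller at Q. Primary structure: cantilever fixed at P.
Primary-structure tip deflection at Q by superposition:
  clockwise couple 64.2 at a = 6.73: M₀a(2L − a)/(2EI) = 2910/EI
  point load 31.5 at a = 7.58: Pa²(3L − a)/(6EI) = 6853/EI
  point load 177.5 at a = 2.02: Pa²(3L − a)/(6EI) = 3414/EI
  δ_0 = 13177/EI
Flexibility coefficient — unit upward force at Q: δ_{QQ} = L³/(3EI) = 343.4/EI.
With EI = 65000 kN·m²: δ_0 = 0.20272 m and δ_{QQ} = 0.005284 m/kN.
Compatibility — the spring shortens by R_Q/k under the reaction it provides: δ_0 − R_Q·δ_{QQ} = R_Q/k. With 1/k = 0.000087 m/kN, R_Q = δ_0 / (δ_{QQ} + 1/k) = 0.20272 / (0.005284 + 0.000087) = 37.75 kN.
Vertical equilibrium: R_P = ΣP − R_Q = 209 − 37.75 = 171.3 kN.

R_P = 171.3 kN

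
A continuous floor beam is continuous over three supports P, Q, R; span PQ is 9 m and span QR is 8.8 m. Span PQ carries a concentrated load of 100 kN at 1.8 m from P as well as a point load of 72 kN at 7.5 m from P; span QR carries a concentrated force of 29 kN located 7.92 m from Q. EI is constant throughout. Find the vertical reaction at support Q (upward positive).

R_Q = 103.5 kN

Take M_Q as the redundant. Released structure: two simple spans PQ and QR with a hinge at Q.
End slopes at the hinge Q, treating each span as simply supported:
  span PQ: point load 100 at a = 1.8: Pab(L + a)/(6LEI) = 259.2/EI
  span PQ: point load 72 at a = 7.5: Pab(L + a)/(6LEI) = 247.5/EI
  span QR: point load 29 at a = 7.92: Pab(L + b)/(6LEI) = 37.06/EI
  relative rotation θ_0 = (506.7 + 37.06)/EI = 543.8/EI
A unit hogging moment at Q produces rotation L₁/(3EI) + L₂/(3EI) = 5.933/EI.
Compatibility: M_Q·(L₁+L₂)/(3EI) = θ_0, giving M_Q = 91.64 kN·m (hogging).
Span PQ, ΣM about P with M_Q applied at Q: R_Q^{PQ}·9 = 720 + 91.64, so R_Q^{PQ} = 90.18 kN and R_P = 172 − 90.18 = 81.82 kN.
Span QR, ΣM about R: R_Q^{QR}·8.8 = 25.52 + 91.64, so R_Q^{QR} = 13.31 kN and R_R = 29 − 13.31 = 15.69 kN.
R_Q = 90.18 + 13.31 = 103.5 kN.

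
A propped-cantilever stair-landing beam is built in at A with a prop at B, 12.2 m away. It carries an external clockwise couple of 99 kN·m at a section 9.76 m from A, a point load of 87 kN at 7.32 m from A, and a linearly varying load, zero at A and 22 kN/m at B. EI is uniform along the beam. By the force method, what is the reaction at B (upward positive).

Release the roller at B. Primary structure: cantilever fixed at A.
Deflection at B on the released cantilever, summing each load's contribution:
  clockwise couple 99 at a = 9.76: M₀a(2L − a)/(2EI) = 7073/EI
  point load 87 at a = 7.32: Pa²(3L − a)/(6EI) = 22749/EI
  triangular load, peak 22 at the free end: 11w₀L⁴/(120EI) = 44676/EI
  δ_0 = 74498/EI
Flexibility coefficient — unit upward force at B: δ_{BB} = L³/(3EI) = 605.3/EI.
Compatibility at B: δ_0 − R_B·δ_{BB} = 0, so R_B = 74498/605.3 = 123.1 kN.

R_B = 123.1 kN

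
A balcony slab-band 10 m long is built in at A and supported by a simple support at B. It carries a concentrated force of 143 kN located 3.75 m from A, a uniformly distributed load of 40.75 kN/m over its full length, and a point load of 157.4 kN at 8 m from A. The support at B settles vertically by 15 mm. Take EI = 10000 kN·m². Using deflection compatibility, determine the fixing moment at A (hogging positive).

Take the reaction at B as the redundant and release it; the primary structure is a cantilever fixed at A.
Free-end deflection of the primary structure under the applied loading (downward +):
  point load 143 at a = 3.75: Pa²(3L − a)/(6EI) = 8798/EI
  UDL 40.75: wL⁴/(8EI) = 50938/EI
  point load 157.4 at a = 8: Pa²(3L − a)/(6EI) = 36937/EI
  δ_0 = 96672/EI
Flexibility coefficient — unit upward force at B: δ_{BB} = L³/(3EI) = 333.3/EI.
With EI = 10000 kN·m²: δ_0 = 9.6672 m and δ_{BB} = 0.033333 m/kN.
Compatibility — the beam at B must follow the support down by 0.015 m: δ_0 − R_B·δ_{BB} = 0.015, so R_B = (9.6672 − 0.015)/0.033333 = 289.6 kN.
Moment equilibrium about A: M_A = Σ(load moments about A) − R_B·L = 3833 − 289.6×10 = 937.3 kN·m.

M_A = 937.3 kN·m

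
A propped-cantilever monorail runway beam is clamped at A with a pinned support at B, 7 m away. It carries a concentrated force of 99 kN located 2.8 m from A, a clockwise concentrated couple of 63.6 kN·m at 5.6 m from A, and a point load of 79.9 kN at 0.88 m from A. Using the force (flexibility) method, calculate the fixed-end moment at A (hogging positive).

M_A = 162.7 kN·m

Release the roller at B. Primary structure: cantilever fixed at A.
Deflection at B on the released cantilever, summing each load's contribution:
  point load 99 at a = 2.8: Pa²(3L − a)/(6EI) = 2354/EI
  clockwise couple 63.6 at a = 5.6: M₀a(2L − a)/(2EI) = 1496/EI
  point load 79.9 at a = 0.88: Pa²(3L − a)/(6EI) = 207.5/EI
  δ_0 = 4058/EI
Tip deflection under a unit load at B: L³/(3EI) = 114.3/EI.
The prop prevents deflection at B: R_B = δ_0/δ_{BB} = 4058/114.3 = 35.49 kN.
Moment equilibrium about A: M_A = Σ(load moments about A) − R_B·L = 411.1 − 35.49×7 = 162.7 kN·m.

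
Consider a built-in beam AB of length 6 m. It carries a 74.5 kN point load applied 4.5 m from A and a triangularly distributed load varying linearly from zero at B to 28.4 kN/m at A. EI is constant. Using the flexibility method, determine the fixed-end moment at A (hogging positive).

M_A = 72.07 kN·m

Release both end moments; the primary structure is a simply-supported span AB with redundants M_A and M_B.
End rotations of the released simple span under the applied load (×1/EI):
  at A: point load 74.5 at a = 4.5: Pab(L + b)/(6LEI) = 104.8/EI
  at B: point load 74.5 at a = 4.5: Pab(L + a)/(6LEI) = 146.7/EI
  at A: triangular load, peak 28.4: w₀L³/(45EI) = 136.3/EI
  at B: triangular load, peak 28.4: 7w₀L³/(360EI) = 119.3/EI
  θ_A0 = 241.1/EI,  θ_B0 = 266/EI
Flexibility coefficients: a unit moment at one end gives L/(3EI) there and L/(6EI) at the far end, so f₁₁ = f₂₂ = 2/EI and f₁₂ = f₂₁ = 1/EI.
Compatibility — zero rotation at each built-in end:
  2 M_A + 1 M_B = 241.1
  1 M_A + 2 M_B = 266
Solving the pair gives M_A = 72.07 kN·m and M_B = 96.94 kN·m (hogging).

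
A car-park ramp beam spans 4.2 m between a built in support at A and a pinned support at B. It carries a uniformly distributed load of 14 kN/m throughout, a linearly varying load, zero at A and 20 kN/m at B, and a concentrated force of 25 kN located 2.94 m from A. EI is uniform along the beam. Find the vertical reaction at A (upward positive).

Release the roller at B. Primary structure: cantilever fixed at A.
Primary-structure tip deflection at B by superposition:
  UDL 14: wL⁴/(8EI) = 544.5/EI
  triangular load, peak 20 at the free end: 11w₀L⁴/(120EI) = 570.5/EI
  point load 25 at a = 2.94: Pa²(3L − a)/(6EI) = 347.9/EI
  δ_0 = 1463/EI
Tip deflection under a unit load at B: L³/(3EI) = 24.7/EI.
The prop prevents deflection at B: R_B = δ_0/δ_{BB} = 1463/24.7 = 59.24 kN.
Vertical equilibrium: R_A = ΣP − R_B = 125.8 − 59.24 = 66.56 kN.

R_A = 66.56 kN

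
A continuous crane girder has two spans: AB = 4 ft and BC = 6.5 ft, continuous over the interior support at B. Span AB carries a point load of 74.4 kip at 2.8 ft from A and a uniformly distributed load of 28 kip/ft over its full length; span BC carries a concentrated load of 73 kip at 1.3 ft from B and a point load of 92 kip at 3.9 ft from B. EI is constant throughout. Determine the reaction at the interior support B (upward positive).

Take M_B as the redundant. Released structure: two simple spans AB and BC with a hinge at B.
End slopes at the hinge B, treating each span as simply supported:
  span AB: point load 74.4 at a = 2.8: Pab(L + a)/(6LEI) = 70.83/EI
  span AB: UDL 28: wL³/(24EI) = 74.67/EI
  span BC: point load 73 at a = 1.3: Pab(L + b)/(6LEI) = 148/EI
  span BC: point load 92 at a = 3.9: Pab(L + b)/(6LEI) = 217.7/EI
  relative rotation θ_0 = (145.5 + 365.7)/EI = 511.2/EI
A unit hogging moment at B produces rotation L₁/(3EI) + L₂/(3EI) = 3.5/EI.
Slope continuity at B: θ_0 = M_B·3.5/EI, so M_B = 511.2/3.5 = 146.1 kip·ft (hogging).
Span AB, ΣM about A with M_B applied at B: R_B^{AB}·4 = 432.3 + 146.1, so R_B^{AB} = 144.6 kip and R_A = 186.4 − 144.6 = 41.8 kip.
Span BC, ΣM about C: R_B^{BC}·6.5 = 618.8 + 146.1, so R_B^{BC} = 117.7 kip and R_C = 165 − 117.7 = 47.33 kip.
R_B = 144.6 + 117.7 = 262.3 kip.

R_B = 262.3 kip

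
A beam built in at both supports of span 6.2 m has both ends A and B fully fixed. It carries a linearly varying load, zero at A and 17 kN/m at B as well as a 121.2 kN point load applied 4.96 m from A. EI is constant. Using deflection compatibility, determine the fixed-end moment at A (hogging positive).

M_A = 45.83 kN·m

Take the two fixed-end moments M_A, M_B as redundants; the released structure is the simple span AB.
End rotations of the released simple span under the applied load (×1/EI):
  at A: triangular load, peak 17: 7w₀L³/(360EI) = 78.78/EI
  at B: triangular load, peak 17: w₀L³/(45EI) = 90.04/EI
  at A: point load 121.2 at a = 4.96: Pab(L + b)/(6LEI) = 149.1/EI
  at B: point load 121.2 at a = 4.96: Pab(L + a)/(6LEI) = 223.6/EI
  θ_A0 = 227.9/EI,  θ_B0 = 313.7/EI
Flexibility coefficients: a unit moment at one end gives L/(3EI) there and L/(6EI) at the far end, so f₁₁ = f₂₂ = 2.067/EI and f₁₂ = f₂₁ = 1.033/EI.
Compatibility — zero rotation at each built-in end:
  2.067 M_A + 1.033 M_B = 227.9
  1.033 M_A + 2.067 M_B = 313.7
Solving the pair gives M_A = 45.83 kN·m and M_B = 128.9 kN·m (hogging).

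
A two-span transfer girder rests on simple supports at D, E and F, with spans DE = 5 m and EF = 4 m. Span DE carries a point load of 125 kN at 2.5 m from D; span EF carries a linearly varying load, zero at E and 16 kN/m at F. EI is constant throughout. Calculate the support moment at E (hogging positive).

M_E = 71.74 kN·m

Insert a hinge at E; M_E is the redundant, and each span becomes simply supported.
End slopes at the hinge E, treating each span as simply supported:
  span DE: point load 125 at a = 2.5: Pab(L + a)/(6LEI) = 195.3/EI
  span EF: triangular load, peak 16: 7w₀L³/(360EI) = 19.91/EI
  relative rotation θ_0 = (195.3 + 19.91)/EI = 215.2/EI
A unit hogging moment at E produces rotation L₁/(3EI) + L₂/(3EI) = 3/EI.
Compatibility: M_E·(L₁+L₂)/(3EI) = θ_0, giving M_E = 71.74 kN·m (hogging).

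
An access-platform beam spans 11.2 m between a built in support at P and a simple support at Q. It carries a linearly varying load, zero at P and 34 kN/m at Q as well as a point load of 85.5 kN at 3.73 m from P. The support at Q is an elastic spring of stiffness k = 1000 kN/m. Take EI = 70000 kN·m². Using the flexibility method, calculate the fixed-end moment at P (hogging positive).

Release the roller at Q. Primary structure: cantilever fixed at P.
Deflection at Q on the released cantilever, summing each load's contribution:
  triangular load, peak 34 at the free end: 11w₀L⁴/(120EI) = 49041/EI
  point load 85.5 at a = 3.73: Pa²(3L − a)/(6EI) = 5922/EI
  δ_0 = 54963/EI
Flexibility coefficient — unit upward force at Q: δ_{QQ} = L³/(3EI) = 468.3/EI.
With EI = 70000 kN·m²: δ_0 = 0.78519 m and δ_{QQ} = 0.00669 m/kN.
Compatibility — the spring shortens by R_Q/k under the reaction it provides: δ_0 − R_Q·δ_{QQ} = R_Q/k. With 1/k = 0.001 m/kN, R_Q = δ_0 / (δ_{QQ} + 1/k) = 0.78519 / (0.00669 + 0.001) = 102.1 kN.
Moment equilibrium about P: M_P = Σ(load moments about P) − R_Q·L = 1741 − 102.1×11.2 = 597 kN·m.

M_P = 597 kN·m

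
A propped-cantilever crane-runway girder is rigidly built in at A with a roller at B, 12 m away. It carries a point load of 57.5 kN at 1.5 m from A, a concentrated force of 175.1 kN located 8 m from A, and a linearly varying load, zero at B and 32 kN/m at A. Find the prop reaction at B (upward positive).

Choose R_B as the redundant. The primary structure is the cantilever fixed at A.
Free-end deflection of the primary structure under the applied loading (downward +):
  point load 57.5 at a = 1.5: Pa²(3L − a)/(6EI) = 743.9/EI
  point load 175.1 at a = 8: Pa²(3L − a)/(6EI) = 52297/EI
  triangular load, peak 32 at the fixed end: w₀L⁴/(30EI) = 22118/EI
  δ_0 = 75159/EI
Tip deflection under a unit load at B: L³/(3EI) = 576/EI.
Compatibility at B: δ_0 − R_B·δ_{BB} = 0, so R_B = 75159/576 = 130.5 kN.

R_B = 130.5 kN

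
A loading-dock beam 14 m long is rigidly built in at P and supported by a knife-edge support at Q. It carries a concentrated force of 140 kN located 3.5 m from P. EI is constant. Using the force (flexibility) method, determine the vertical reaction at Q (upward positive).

Remove the prop at Q; the released (primary) structure is a cantilever built in at P.
Free-end deflection of the primary structure under the applied loading (downward +):
  point load 140 at a = 3.5: Pa²(3L − a)/(6EI) = 11005/EI
Tip deflection under a unit load at Q: L³/(3EI) = 914.7/EI.
The prop prevents deflection at Q: R_Q = δ_0/δ_{QQ} = 11005/914.7 = 12.03 kN.

R_Q = 12.03 kN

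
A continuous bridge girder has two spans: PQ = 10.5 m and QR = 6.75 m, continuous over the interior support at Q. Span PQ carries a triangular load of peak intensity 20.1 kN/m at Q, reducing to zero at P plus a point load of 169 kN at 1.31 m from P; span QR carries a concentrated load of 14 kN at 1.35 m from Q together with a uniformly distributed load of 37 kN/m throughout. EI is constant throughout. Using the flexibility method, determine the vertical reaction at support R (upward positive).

Insert a hinge at Q; M_Q is the redundant, and each span becomes simply supported.
End slopes at the hinge Q, treating each span as simply supported:
  span PQ: triangular load, peak 20.1: w₀L³/(45EI) = 517.1/EI
  span PQ: point load 169 at a = 1.31: Pab(L + a)/(6LEI) = 381.4/EI
  span QR: point load 14 at a = 1.35: Pab(L + b)/(6LEI) = 30.62/EI
  span QR: UDL 37: wL³/(24EI) = 474.1/EI
  relative rotation θ_0 = (898.5 + 504.8)/EI = 1403/EI
A unit hogging moment at Q produces rotation L₁/(3EI) + L₂/(3EI) = 5.75/EI.
Slope continuity at Q: θ_0 = M_Q·5.75/EI, so M_Q = 1403/5.75 = 244 kN·m (hogging).
Span QR, ΣM about R: R_Q^{QR}·6.75 = 918.5 + 244, so R_Q^{QR} = 172.2 kN and R_R = 263.8 − 172.2 = 91.52 kN.

R_R = 91.52 kN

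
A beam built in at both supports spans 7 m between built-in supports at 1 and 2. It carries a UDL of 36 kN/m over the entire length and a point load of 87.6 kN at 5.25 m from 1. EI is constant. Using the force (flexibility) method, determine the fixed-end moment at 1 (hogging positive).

Take the two fixed-end moments M_1, M_2 as redundants; the released structure is the simple span 12.
End rotations of the released simple span under the applied load (×1/EI):
  at 1: UDL 36: wL³/(24EI) = 514.5/EI
  at 2: UDL 36: wL³/(24EI) = 514.5/EI
  at 1: point load 87.6 at a = 5.25: Pab(L + b)/(6LEI) = 167.7/EI
  at 2: point load 87.6 at a = 5.25: Pab(L + a)/(6LEI) = 234.7/EI
  θ_10 = 682.2/EI,  θ_20 = 749.2/EI
Flexibility coefficients: a unit moment at one end gives L/(3EI) there and L/(6EI) at the far end, so f₁₁ = f₂₂ = 2.333/EI and f₁₂ = f₂₁ = 1.167/EI.
Compatibility — zero rotation at each built-in end:
  2.333 M_1 + 1.167 M_2 = 682.2
  1.167 M_1 + 2.333 M_2 = 749.2
Solving the pair gives M_1 = 175.7 kN·m and M_2 = 233.2 kN·m (hogging).

M_1 = 175.7 kN·m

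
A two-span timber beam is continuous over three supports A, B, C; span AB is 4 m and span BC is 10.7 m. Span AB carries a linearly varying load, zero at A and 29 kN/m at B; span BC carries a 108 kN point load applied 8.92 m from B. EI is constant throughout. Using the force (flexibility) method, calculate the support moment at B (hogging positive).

Insert a hinge at B; M_B is the redundant, and each span becomes simply supported.
Discontinuity in slope at B on the released structure — sum the simple-span end rotations:
  span AB: triangular load, peak 29: w₀L³/(45EI) = 41.24/EI
  span BC: point load 108 at a = 8.92: Pab(L + b)/(6LEI) = 333.3/EI
  relative rotation θ_0 = (41.24 + 333.3)/EI = 374.6/EI
A unit hogging moment at B produces rotation L₁/(3EI) + L₂/(3EI) = 4.9/EI.
Slope continuity at B: θ_0 = M_B·4.9/EI, so M_B = 374.6/4.9 = 76.45 kN·m (hogging).

M_B = 76.45 kN·m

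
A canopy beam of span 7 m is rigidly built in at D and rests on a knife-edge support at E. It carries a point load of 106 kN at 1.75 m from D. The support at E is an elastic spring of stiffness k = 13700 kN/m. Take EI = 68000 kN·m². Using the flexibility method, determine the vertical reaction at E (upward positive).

R_E = 8.73 kN

Remove the prop at E; the released (primary) structure is a cantilever built in at D.
Deflection at E on the released cantilever, summing each load's contribution:
  point load 106 at a = 1.75: Pa²(3L − a)/(6EI) = 1042/EI
Flexibility coefficient — unit upward force at E: δ_{EE} = L³/(3EI) = 114.3/EI.
With EI = 68000 kN·m²: δ_0 = 0.015316 m and δ_{EE} = 0.001681 m/kN.
Compatibility — the spring shortens by R_E/k under the reaction it provides: δ_0 − R_E·δ_{EE} = R_E/k. With 1/k = 0.000073 m/kN, R_E = δ_0 / (δ_{EE} + 1/k) = 0.015316 / (0.001681 + 0.000073) = 8.73 kN.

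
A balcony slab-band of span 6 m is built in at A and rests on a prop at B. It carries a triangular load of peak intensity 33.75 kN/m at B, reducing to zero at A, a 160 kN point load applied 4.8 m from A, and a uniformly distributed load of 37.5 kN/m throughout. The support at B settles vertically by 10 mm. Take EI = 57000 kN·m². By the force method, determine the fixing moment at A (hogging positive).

M_A = 379.3 kN·m

Take the reaction at B as the redundant and release it; the primary structure is a cantilever fixed at A.
Free-end deflection of the primary structure under the applied loading (downward +):
  triangular load, peak 33.75 at the free end: 11w₀L⁴/(120EI) = 4010/EI
  point load 160 at a = 4.8: Pa²(3L − a)/(6EI) = 8110/EI
  UDL 37.5: wL⁴/(8EI) = 6075/EI
  δ_0 = 18195/EI
Flexibility coefficient — unit upward force at B: δ_{BB} = L³/(3EI) = 72/EI.
With EI = 57000 kN·m²: δ_0 = 0.3192 m and δ_{BB} = 0.001263 m/kN.
Compatibility — the beam at B must follow the support down by 0.01 m: δ_0 − R_B·δ_{BB} = 0.01, so R_B = (0.3192 − 0.01)/0.001263 = 244.8 kN.
Moment equilibrium about A: M_A = Σ(load moments about A) − R_B·L = 1848 − 244.8×6 = 379.3 kN·m.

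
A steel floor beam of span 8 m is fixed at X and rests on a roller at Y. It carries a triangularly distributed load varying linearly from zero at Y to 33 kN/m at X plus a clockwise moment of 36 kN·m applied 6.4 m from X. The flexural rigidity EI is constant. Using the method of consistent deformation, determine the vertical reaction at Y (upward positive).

R_Y = 32.88 kN

Take the reaction at Y as the redundant and release it; the primary structure is a cantilever fixed at X.
Primary-structure tip deflection at Y by superposition:
  triangular load, peak 33 at the fixed end: w₀L⁴/(30EI) = 4506/EI
  clockwise couple 36 at a = 6.4: M₀a(2L − a)/(2EI) = 1106/EI
  δ_0 = 5612/EI
Tip deflection under a unit load at Y: L³/(3EI) = 170.7/EI.
Compatibility at Y: δ_0 − R_Y·δ_{YY} = 0, so R_Y = 5612/170.7 = 32.88 kN.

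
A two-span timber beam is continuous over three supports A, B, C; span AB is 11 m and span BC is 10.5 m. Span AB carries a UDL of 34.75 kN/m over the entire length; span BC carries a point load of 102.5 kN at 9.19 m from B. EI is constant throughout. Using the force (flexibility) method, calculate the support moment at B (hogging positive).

Release continuity at B by inserting a hinge; the redundant is the internal moment M_B. The primary structure is two simply-supported spans AB and BC.
Discontinuity in slope at B on the released structure — sum the simple-span end rotations:
  span AB: UDL 34.75: wL³/(24EI) = 1927/EI
  span BC: point load 102.5 at a = 9.19: Pab(L + b)/(6LEI) = 231.3/EI
  relative rotation θ_0 = (1927 + 231.3)/EI = 2159/EI
A unit hogging moment at B produces rotation L₁/(3EI) + L₂/(3EI) = 7.167/EI.
Slope continuity at B: θ_0 = M_B·7.167/EI, so M_B = 2159/7.167 = 301.2 kN·m (hogging).

M_B = 301.2 kN·m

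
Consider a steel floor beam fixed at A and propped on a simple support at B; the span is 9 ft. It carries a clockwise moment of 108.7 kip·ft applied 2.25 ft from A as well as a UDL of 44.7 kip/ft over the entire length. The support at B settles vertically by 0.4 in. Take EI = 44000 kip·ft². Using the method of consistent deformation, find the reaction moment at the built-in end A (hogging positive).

M_A = 544.3 kip·ft

Take the reaction at B as the redundant and release it; the primary structure is a cantilever fixed at A.
Downward deflection at the released point B due to the loads:
  clockwise couple 108.7 at a = 2.25: M₀a(2L − a)/(2EI) = 1926/EI
  UDL 44.7: wL⁴/(8EI) = 36660/EI
  δ_0 = 38586/EI
Flexibility coefficient — unit upward force at B: δ_{BB} = L³/(3EI) = 243/EI.
With EI = 44000 kip·ft²: δ_0 = 0.87695 ft and δ_{BB} = 0.005523 ft/kip.
Compatibility — the beam at B must follow the support down by 0.03333 ft: δ_0 − R_B·δ_{BB} = 0.03333, so R_B = (0.87695 − 0.03333)/0.005523 = 152.8 kip.
Moment equilibrium about A: M_A = Σ(load moments about A) − R_B·L = 1919 − 152.8×9 = 544.3 kip·ft.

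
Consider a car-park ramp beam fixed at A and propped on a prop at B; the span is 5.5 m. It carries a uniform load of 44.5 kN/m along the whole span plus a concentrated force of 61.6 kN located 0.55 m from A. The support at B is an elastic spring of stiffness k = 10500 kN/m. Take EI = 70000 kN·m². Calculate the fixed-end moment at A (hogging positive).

Take the reaction at B as the redundant and release it; the primary structure is a cantilever fixed at A.
Free-end deflection of the primary structure under the applied loading (downward +):
  UDL 44.5: wL⁴/(8EI) = 5090/EI
  point load 61.6 at a = 0.55: Pa²(3L − a)/(6EI) = 49.54/EI
  δ_0 = 5140/EI
Flexibility coefficient — unit upward force at B: δ_{BB} = L³/(3EI) = 55.46/EI.
With EI = 70000 kN·m²: δ_0 = 0.073422 m and δ_{BB} = 0.000792 m/kN.
Compatibility — the spring shortens by R_B/k under the reaction it provides: δ_0 − R_B·δ_{BB} = R_B/k. With 1/k = 0.000095 m/kN, R_B = δ_0 / (δ_{BB} + 1/k) = 0.073422 / (0.000792 + 0.000095) = 82.73 kN.
Moment equilibrium about A: M_A = Σ(load moments about A) − R_B·L = 706.9 − 82.73×5.5 = 251.9 kN·m.

M_A = 251.9 kN·m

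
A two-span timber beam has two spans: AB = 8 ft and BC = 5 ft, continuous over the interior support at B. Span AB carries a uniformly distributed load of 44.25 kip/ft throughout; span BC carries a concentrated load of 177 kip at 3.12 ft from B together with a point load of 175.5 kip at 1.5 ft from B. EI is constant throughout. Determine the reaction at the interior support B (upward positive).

Insert a hinge at B; M_B is the redundant, and each span becomes simply supported.
Rotations at B on the released spans (each span's end-slope, ×1/EI):
  span AB: UDL 44.25: wL³/(24EI) = 944/EI
  span BC: point load 177 at a = 3.12: Pab(L + b)/(6LEI) = 238.1/EI
  span BC: point load 175.5 at a = 1.5: Pab(L + b)/(6LEI) = 261.1/EI
  relative rotation θ_0 = (944 + 499.2)/EI = 1443/EI
A unit hogging moment at B produces rotation L₁/(3EI) + L₂/(3EI) = 4.333/EI.
Compatibility: M_B·(L₁+L₂)/(3EI) = θ_0, giving M_B = 333 kip·ft (hogging).
Span AB, ΣM about A with M_B applied at B: R_B^{AB}·8 = 1416 + 333, so R_B^{AB} = 218.6 kip and R_A = 354 − 218.6 = 135.4 kip.
Span BC, ΣM about C: R_B^{BC}·5 = 947 + 333, so R_B^{BC} = 256 kip and R_C = 352.5 − 256 = 96.49 kip.
R_B = 218.6 + 256 = 474.6 kip.

R_B = 474.6 kip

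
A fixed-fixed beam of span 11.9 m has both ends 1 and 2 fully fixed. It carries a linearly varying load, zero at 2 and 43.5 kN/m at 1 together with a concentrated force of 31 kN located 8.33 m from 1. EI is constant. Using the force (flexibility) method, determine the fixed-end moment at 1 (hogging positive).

Release both end moments; the primary structure is a simply-supported span 12 with redundants M_1 and M_2.
Simple-span end rotations at 1 and 2 under the given loads:
  at 1: triangular load, peak 43.5: w₀L³/(45EI) = 1629/EI
  at 2: triangular load, peak 43.5: 7w₀L³/(360EI) = 1425/EI
  at 1: point load 31 at a = 8.33: Pab(L + b)/(6LEI) = 199.7/EI
  at 2: point load 31 at a = 8.33: Pab(L + a)/(6LEI) = 261.2/EI
  θ_10 = 1829/EI,  θ_20 = 1687/EI
Flexibility coefficients: a unit moment at one end gives L/(3EI) there and L/(6EI) at the far end, so f₁₁ = f₂₂ = 3.967/EI and f₁₂ = f₂₁ = 1.983/EI.
Compatibility — zero rotation at each built-in end:
  3.967 M_1 + 1.983 M_2 = 1829
  1.983 M_1 + 3.967 M_2 = 1687
Solving the pair gives M_1 = 331.2 kN·m and M_2 = 259.6 kN·m (hogging).

M_1 = 331.2 kN·m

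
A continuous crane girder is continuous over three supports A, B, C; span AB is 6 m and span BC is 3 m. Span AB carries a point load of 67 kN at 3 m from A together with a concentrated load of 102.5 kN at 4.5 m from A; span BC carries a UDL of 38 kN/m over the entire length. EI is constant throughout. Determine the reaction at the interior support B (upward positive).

R_B = 233.3 kN

Insert a hinge at B; M_B is the redundant, and each span becomes simply supported.
End slopes at the hinge B, treating each span as simply supported:
  span AB: point load 67 at a = 3: Pab(L + a)/(6LEI) = 150.8/EI
  span AB: point load 102.5 at a = 4.5: Pab(L + a)/(6LEI) = 201.8/EI
  span BC: UDL 38: wL³/(24EI) = 42.75/EI
  relative rotation θ_0 = (352.5 + 42.75)/EI = 395.3/EI
A unit hogging moment at B produces rotation L₁/(3EI) + L₂/(3EI) = 3/EI.
Compatibility: M_B·(L₁+L₂)/(3EI) = θ_0, giving M_B = 131.8 kN·m (hogging).
Span AB, ΣM about A with M_B applied at B: R_B^{AB}·6 = 662.2 + 131.8, so R_B^{AB} = 132.3 kN and R_A = 169.5 − 132.3 = 37.16 kN.
Span BC, ΣM about C: R_B^{BC}·3 = 171 + 131.8, so R_B^{BC} = 100.9 kN and R_C = 114 − 100.9 = 13.08 kN.
R_B = 132.3 + 100.9 = 233.3 kN.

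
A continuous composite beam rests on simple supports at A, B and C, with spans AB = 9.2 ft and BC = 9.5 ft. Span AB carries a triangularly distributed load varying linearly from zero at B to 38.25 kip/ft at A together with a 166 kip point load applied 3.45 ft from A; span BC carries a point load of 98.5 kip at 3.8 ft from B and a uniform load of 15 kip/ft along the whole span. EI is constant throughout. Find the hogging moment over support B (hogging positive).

Take M_B as the redundant. Released structure: two simple spans AB and BC with a hinge at B.
Rotations at B on the released spans (each span's end-slope, ×1/EI):
  span AB: triangular load, peak 38.25: 7w₀L³/(360EI) = 579.1/EI
  span AB: point load 166 at a = 3.45: Pab(L + a)/(6LEI) = 754.7/EI
  span BC: point load 98.5 at a = 3.8: Pab(L + b)/(6LEI) = 568.9/EI
  span BC: UDL 15: wL³/(24EI) = 535.9/EI
  relative rotation θ_0 = (1334 + 1105)/EI = 2439/EI
A unit hogging moment at B produces rotation L₁/(3EI) + L₂/(3EI) = 6.233/EI.
Compatibility: M_B·(L₁+L₂)/(3EI) = θ_0, giving M_B = 391.2 kip·ft (hogging).

M_B = 391.2 kip·ft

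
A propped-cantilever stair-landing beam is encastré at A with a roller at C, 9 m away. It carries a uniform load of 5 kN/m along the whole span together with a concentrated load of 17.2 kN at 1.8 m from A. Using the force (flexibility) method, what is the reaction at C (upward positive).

R_C = 17.84 kN

Remove the prop at C; the released (primary) structure is a cantilever built in at A.
Free-end deflection of the primary structure under the applied loading (downward +):
  UDL 5: wL⁴/(8EI) = 4101/EI
  point load 17.2 at a = 1.8: Pa²(3L − a)/(6EI) = 234.1/EI
  δ_0 = 4335/EI
Flexibility coefficient — unit upward force at C: δ_{CC} = L³/(3EI) = 243/EI.
The prop prevents deflection at C: R_C = δ_0/δ_{CC} = 4335/243 = 17.84 kN.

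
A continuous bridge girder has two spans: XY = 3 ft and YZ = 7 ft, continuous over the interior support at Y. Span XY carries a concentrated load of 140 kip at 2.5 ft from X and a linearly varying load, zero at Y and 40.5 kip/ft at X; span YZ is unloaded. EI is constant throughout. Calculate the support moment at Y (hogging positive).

Release continuity at Y by inserting a hinge; the redundant is the internal moment M_Y. The primary structure is two simply-supported spans XY and YZ.
Discontinuity in slope at Y on the released structure — sum the simple-span end rotations:
  span XY: point load 140 at a = 2.5: Pab(L + a)/(6LEI) = 53.47/EI
  span XY: triangular load, peak 40.5: 7w₀L³/(360EI) = 21.26/EI
  relative rotation θ_0 = (74.73 + 0)/EI = 74.73/EI
A unit hogging moment at Y produces rotation L₁/(3EI) + L₂/(3EI) = 3.333/EI.
Compatibility: M_Y·(L₁+L₂)/(3EI) = θ_0, giving M_Y = 22.42 kip·ft (hogging).

M_Y = 22.42 kip·ft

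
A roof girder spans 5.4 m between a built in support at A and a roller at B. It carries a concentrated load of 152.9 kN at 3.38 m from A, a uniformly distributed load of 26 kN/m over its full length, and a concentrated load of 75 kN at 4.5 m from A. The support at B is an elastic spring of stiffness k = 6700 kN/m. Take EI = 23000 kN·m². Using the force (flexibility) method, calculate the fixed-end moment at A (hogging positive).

M_A = 320.1 kN·m

Choose R_B as the redundant. The primary structure is the cantilever fixed at A.
Deflection at B on the released cantilever, summing each load's contribution:
  point load 152.9 at a = 3.38: Pa²(3L − a)/(6EI) = 3732/EI
  UDL 26: wL⁴/(8EI) = 2763/EI
  point load 75 at a = 4.5: Pa²(3L − a)/(6EI) = 2962/EI
  δ_0 = 9457/EI
Tip deflection under a unit load at B: L³/(3EI) = 52.49/EI.
With EI = 23000 kN·m²: δ_0 = 0.41119 m and δ_{BB} = 0.002282 m/kN.
Compatibility — the spring shortens by R_B/k under the reaction it provides: δ_0 − R_B·δ_{BB} = R_B/k. With 1/k = 0.000149 m/kN, R_B = δ_0 / (δ_{BB} + 1/k) = 0.41119 / (0.002282 + 0.000149) = 169.1 kN.
Moment equilibrium about A: M_A = Σ(load moments about A) − R_B·L = 1233 − 169.1×5.4 = 320.1 kN·m.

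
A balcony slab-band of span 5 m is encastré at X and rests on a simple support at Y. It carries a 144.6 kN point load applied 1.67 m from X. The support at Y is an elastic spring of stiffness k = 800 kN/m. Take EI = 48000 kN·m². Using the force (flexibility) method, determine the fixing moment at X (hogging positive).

M_X = 197.4 kN·m

Take the reaction at Y as the redundant and release it; the primary structure is a cantilever fixed at X.
Deflection at Y on the released cantilever, summing each load's contribution:
  point load 144.6 at a = 1.67: Pa²(3L − a)/(6EI) = 895.9/EI
Flexibility coefficient — unit upward force at Y: δ_{YY} = L³/(3EI) = 41.67/EI.
With EI = 48000 kN·m²: δ_0 = 0.018665 m and δ_{YY} = 0.000868 m/kN.
Compatibility — the spring shortens by R_Y/k under the reaction it provides: δ_0 − R_Y·δ_{YY} = R_Y/k. With 1/k = 0.00125 m/kN, R_Y = δ_0 / (δ_{YY} + 1/k) = 0.018665 / (0.000868 + 0.00125) = 8.813 kN.
Moment equilibrium about X: M_X = Σ(load moments about X) − R_Y·L = 241.5 − 8.813×5 = 197.4 kN·m.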